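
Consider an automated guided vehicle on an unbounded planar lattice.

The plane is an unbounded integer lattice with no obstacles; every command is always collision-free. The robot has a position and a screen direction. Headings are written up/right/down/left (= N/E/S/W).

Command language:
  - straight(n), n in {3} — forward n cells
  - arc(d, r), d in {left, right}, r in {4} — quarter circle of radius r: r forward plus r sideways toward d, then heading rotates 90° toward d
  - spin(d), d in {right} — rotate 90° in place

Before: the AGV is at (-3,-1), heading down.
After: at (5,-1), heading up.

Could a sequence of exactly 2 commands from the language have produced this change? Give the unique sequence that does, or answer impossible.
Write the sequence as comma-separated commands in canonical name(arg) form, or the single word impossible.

arc(left, 4), arc(left, 4)

key: position moved to (5,-1) AND the heading swung to N — translation plus rotation needed
initial: at (-3,-1), heading down
1. arc(left, 4) → at (1,-5), heading right
2. arc(left, 4) → at (5,-1), heading up
all 16 alternatives checked — unique.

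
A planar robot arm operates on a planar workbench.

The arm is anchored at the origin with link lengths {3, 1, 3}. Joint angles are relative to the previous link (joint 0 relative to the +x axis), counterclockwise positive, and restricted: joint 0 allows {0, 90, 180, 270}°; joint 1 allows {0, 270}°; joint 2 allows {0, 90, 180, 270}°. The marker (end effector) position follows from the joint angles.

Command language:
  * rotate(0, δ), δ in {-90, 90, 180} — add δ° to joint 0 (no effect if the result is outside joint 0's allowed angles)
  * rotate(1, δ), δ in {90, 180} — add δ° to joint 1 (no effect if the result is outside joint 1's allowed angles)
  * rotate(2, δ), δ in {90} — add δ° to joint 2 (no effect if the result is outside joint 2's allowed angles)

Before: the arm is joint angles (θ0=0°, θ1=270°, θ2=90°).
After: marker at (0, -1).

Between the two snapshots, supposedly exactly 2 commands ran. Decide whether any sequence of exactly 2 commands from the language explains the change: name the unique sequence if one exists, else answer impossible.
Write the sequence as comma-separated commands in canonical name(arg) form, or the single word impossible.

from: joint angles (θ0=0°, θ1=270°, θ2=90°)
t=1 rotate(2, 90) ⇒ joint angles (θ0=0°, θ1=270°, θ2=180°)
t=2 rotate(2, 90) ⇒ joint angles (θ0=0°, θ1=270°, θ2=270°)
no other 2-command option fits: unique.

rotate(2, 90), rotate(2, 90)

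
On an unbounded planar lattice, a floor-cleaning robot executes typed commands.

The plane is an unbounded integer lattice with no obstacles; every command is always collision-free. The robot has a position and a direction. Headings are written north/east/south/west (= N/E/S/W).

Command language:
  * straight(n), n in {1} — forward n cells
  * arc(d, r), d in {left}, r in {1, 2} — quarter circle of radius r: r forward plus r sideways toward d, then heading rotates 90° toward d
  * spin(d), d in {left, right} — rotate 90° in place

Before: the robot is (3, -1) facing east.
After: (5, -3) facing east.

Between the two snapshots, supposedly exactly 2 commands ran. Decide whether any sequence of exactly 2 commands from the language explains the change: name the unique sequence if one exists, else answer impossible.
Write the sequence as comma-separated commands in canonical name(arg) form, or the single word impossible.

spin(right), arc(left, 2)

key: still facing E at the end — net rotation zero over 2 steps
initial: (3, -1) facing east
1. spin(right) → (3, -1) facing south
2. arc(left, 2) → (5, -3) facing east
uniquely the one of 25 2-step routes that fits.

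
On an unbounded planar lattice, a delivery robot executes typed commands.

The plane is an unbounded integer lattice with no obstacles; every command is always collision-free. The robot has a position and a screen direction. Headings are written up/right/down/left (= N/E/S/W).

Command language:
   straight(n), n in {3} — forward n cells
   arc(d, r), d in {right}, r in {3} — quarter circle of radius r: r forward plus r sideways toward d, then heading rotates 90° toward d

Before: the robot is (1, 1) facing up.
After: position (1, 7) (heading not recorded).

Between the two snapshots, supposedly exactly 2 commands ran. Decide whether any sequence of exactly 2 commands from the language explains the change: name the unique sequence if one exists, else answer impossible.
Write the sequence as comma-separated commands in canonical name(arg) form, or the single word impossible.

from: (1, 1) facing up
1. straight(3) → (1, 4) facing up
2. straight(3) → (1, 7) facing up
no other 2-command option fits: unique.

straight(3), straight(3)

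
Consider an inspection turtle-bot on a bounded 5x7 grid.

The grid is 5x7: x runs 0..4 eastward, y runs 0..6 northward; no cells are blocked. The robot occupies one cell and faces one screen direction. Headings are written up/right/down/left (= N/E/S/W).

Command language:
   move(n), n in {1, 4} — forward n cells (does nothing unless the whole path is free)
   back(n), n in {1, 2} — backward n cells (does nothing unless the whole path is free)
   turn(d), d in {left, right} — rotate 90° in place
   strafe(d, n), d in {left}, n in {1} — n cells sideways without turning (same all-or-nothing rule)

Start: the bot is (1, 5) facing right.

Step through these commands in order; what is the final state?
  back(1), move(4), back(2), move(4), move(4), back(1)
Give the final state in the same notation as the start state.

(1, 5) facing right

initial: (1, 5) facing right
t=1 back(1) ⇒ (0, 5) facing right
t=2 move(4) ⇒ (4, 5) facing right
t=3 back(2) ⇒ (2, 5) facing right
t=4 move(4) ⇒ (2, 5) facing right
t=5 move(4) ⇒ (2, 5) facing right
t=6 back(1) ⇒ (1, 5) facing right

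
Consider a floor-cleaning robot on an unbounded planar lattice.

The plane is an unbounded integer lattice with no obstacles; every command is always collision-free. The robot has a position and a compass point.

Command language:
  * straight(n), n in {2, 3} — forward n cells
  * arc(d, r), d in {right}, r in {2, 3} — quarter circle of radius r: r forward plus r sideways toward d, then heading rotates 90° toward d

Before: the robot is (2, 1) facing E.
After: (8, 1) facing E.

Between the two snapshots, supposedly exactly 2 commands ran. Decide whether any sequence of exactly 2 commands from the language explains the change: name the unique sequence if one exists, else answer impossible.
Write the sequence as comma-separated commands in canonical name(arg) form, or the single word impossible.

straight(3), straight(3)

key: heading stays E — no command in the sequence turns
initial: (2, 1) facing E
1. straight(3) → (5, 1) facing E
2. straight(3) → (8, 1) facing E
no rival 2-sequence matches.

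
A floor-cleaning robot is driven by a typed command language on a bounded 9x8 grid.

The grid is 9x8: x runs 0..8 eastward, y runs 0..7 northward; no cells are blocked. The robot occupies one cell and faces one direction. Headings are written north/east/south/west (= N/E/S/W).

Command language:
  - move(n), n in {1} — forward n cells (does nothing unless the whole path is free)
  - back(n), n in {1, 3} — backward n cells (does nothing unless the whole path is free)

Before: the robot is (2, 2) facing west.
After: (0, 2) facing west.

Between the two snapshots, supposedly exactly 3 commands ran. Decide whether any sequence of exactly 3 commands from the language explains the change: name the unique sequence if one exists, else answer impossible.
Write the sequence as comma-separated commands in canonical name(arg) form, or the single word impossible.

key: heading stays W — no command in the sequence turns
initial: (2, 2) facing west
[1] after move(1): (1, 2) facing west
[2] after move(1): (0, 2) facing west
[3] after move(1): (0, 2) facing west
all 27 alternatives checked — unique.

move(1), move(1), move(1)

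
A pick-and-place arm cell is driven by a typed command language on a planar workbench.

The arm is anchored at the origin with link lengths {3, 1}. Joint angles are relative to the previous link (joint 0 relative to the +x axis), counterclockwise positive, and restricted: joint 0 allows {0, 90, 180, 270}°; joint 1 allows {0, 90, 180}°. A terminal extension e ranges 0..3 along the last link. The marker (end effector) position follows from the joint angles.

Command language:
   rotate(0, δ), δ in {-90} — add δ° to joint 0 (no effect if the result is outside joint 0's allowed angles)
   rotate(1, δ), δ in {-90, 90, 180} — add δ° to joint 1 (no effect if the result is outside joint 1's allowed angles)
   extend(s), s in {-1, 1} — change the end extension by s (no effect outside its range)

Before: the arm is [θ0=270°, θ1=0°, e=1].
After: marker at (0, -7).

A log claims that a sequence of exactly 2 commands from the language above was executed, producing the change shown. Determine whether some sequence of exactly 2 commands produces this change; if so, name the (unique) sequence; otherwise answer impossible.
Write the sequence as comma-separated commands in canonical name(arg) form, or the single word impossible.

extend(1), extend(1)

start: [θ0=270°, θ1=0°, e=1]
[1] after extend(1): [θ0=270°, θ1=0°, e=2]
[2] after extend(1): [θ0=270°, θ1=0°, e=3]
all 36 alternatives checked — unique.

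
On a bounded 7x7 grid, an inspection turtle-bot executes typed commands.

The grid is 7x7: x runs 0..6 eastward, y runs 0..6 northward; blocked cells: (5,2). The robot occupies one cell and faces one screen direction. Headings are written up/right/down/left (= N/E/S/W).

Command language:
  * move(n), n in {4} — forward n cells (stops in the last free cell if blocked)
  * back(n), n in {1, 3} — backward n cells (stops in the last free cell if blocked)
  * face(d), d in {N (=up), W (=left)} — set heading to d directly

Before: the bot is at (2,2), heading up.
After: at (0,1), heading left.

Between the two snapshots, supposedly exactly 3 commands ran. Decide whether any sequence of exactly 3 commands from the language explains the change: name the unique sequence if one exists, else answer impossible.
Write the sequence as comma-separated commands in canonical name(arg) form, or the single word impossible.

back(1), face(W), move(4)

key: position moved to (0,1) AND the heading swung to W — translation plus rotation needed
begin: at (2,2), heading up
t=1 back(1) ⇒ at (2,1), heading up
t=2 face(W) ⇒ at (2,1), heading left
t=3 move(4) ⇒ at (0,1), heading left
all 125 alternatives checked — unique.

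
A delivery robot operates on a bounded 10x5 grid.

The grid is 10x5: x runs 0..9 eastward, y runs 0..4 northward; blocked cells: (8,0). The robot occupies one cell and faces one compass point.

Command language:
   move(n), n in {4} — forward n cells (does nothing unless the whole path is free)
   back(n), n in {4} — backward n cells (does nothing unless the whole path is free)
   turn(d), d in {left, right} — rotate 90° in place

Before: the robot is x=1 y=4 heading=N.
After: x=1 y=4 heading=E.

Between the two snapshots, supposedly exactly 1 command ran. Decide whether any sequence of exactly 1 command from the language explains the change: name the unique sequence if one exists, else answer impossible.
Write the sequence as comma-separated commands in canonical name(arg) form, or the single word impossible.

turn(right)

key: (1,4) unchanged — the single command moves nothing
initial: x=1 y=4 heading=N
t=1 turn(right) ⇒ x=1 y=4 heading=E
no other 1-command option fits: unique.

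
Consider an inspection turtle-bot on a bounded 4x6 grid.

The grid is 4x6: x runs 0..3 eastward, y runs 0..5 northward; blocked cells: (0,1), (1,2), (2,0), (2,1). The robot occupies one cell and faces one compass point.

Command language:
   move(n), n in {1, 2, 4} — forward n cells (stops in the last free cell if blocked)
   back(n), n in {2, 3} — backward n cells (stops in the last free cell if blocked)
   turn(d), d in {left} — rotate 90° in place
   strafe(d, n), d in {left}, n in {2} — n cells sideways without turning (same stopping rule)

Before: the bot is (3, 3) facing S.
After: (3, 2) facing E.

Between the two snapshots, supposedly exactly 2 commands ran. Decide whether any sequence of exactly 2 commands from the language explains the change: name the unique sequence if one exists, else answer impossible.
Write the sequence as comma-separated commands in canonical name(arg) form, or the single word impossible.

move(1), turn(left)

key: order matters: swapping move(1) and turn(left) lands elsewhere
from: (3, 3) facing S
t=1 move(1) ⇒ (3, 2) facing S
t=2 turn(left) ⇒ (3, 2) facing E
no rival 2-sequence matches.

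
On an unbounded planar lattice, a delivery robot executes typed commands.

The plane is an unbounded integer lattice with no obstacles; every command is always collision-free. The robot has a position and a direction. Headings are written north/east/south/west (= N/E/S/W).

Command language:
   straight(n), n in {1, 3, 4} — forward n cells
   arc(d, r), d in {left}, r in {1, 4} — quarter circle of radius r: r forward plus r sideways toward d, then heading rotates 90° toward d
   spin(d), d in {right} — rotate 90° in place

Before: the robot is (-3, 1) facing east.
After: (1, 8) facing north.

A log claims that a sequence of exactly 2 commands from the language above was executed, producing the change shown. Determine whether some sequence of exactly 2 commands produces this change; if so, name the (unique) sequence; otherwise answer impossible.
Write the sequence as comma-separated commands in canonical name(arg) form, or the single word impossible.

arc(left, 4), straight(3)

key: running straight(3) before arc(left, 4) would end elsewhere — order is forced
from: (-3, 1) facing east
t=1 arc(left, 4) ⇒ (1, 5) facing north
t=2 straight(3) ⇒ (1, 8) facing north
no rival 2-sequence matches.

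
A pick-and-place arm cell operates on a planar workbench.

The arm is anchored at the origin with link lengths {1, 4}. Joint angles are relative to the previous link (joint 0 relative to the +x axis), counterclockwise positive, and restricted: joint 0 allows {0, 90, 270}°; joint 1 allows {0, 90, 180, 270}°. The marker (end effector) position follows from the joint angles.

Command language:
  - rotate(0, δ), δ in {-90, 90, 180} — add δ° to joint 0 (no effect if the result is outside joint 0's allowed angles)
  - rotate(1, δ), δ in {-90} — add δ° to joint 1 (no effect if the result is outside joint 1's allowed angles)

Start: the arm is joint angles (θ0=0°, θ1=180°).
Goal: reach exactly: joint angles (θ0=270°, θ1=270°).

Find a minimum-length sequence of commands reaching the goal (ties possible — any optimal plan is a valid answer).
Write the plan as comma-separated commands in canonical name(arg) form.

rotate(0, -90), rotate(1, -90), rotate(1, -90), rotate(1, -90)

begin: joint angles (θ0=0°, θ1=180°)
t=1 rotate(0, -90) ⇒ joint angles (θ0=270°, θ1=180°)
t=2 rotate(1, -90) ⇒ joint angles (θ0=270°, θ1=90°)
t=3 rotate(1, -90) ⇒ joint angles (θ0=270°, θ1=0°)
t=4 rotate(1, -90) ⇒ joint angles (θ0=270°, θ1=270°)
no 3-step plan works, so 4 is optimal.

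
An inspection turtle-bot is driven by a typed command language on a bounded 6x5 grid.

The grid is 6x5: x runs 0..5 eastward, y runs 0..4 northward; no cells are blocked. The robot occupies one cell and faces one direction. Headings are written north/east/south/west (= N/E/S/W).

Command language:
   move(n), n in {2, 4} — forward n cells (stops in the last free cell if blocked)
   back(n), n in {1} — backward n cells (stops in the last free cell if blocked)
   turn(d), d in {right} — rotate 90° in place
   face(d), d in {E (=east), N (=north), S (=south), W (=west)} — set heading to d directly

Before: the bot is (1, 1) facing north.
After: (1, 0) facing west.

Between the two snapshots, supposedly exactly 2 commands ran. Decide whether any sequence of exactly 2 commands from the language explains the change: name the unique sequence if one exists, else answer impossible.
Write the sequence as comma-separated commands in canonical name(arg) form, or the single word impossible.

back(1), face(W)

key: cell and facing (now W) both changed — the 2 commands mix motion and turning
begin: (1, 1) facing north
[1] after back(1): (1, 0) facing north
[2] after face(W): (1, 0) facing west
all 64 alternatives checked — unique.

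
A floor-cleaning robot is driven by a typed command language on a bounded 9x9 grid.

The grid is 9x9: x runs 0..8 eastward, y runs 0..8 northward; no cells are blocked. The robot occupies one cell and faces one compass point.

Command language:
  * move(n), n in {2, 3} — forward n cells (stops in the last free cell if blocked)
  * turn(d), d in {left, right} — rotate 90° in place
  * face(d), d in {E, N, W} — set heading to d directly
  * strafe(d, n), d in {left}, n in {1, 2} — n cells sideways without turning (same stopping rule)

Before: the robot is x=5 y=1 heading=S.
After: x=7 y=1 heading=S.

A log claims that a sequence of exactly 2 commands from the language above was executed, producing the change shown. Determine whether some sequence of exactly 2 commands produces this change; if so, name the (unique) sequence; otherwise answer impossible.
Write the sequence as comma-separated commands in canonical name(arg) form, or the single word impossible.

strafe(left, 1), strafe(left, 1)

key: still facing S at the end — nothing in the sequence rotates
initial: x=5 y=1 heading=S
step 1 (strafe(left, 1)): x=6 y=1 heading=S
step 2 (strafe(left, 1)): x=7 y=1 heading=S
no other 2-command option fits: unique.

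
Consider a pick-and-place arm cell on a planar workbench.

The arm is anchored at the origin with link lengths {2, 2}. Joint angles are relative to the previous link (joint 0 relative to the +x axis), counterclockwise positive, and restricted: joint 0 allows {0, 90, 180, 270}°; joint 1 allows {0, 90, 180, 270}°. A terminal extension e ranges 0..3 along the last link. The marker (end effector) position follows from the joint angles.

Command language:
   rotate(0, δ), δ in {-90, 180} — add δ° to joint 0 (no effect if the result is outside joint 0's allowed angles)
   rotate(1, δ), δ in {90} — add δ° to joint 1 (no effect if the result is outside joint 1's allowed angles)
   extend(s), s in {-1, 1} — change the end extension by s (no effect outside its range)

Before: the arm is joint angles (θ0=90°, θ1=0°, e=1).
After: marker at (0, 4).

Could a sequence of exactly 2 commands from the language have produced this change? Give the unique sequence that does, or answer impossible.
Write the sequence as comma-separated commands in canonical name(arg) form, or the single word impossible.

begin: joint angles (θ0=90°, θ1=0°, e=1)
[1] after extend(-1): joint angles (θ0=90°, θ1=0°, e=0)
[2] after extend(-1): joint angles (θ0=90°, θ1=0°, e=0)
no other 2-command option fits: unique.

extend(-1), extend(-1)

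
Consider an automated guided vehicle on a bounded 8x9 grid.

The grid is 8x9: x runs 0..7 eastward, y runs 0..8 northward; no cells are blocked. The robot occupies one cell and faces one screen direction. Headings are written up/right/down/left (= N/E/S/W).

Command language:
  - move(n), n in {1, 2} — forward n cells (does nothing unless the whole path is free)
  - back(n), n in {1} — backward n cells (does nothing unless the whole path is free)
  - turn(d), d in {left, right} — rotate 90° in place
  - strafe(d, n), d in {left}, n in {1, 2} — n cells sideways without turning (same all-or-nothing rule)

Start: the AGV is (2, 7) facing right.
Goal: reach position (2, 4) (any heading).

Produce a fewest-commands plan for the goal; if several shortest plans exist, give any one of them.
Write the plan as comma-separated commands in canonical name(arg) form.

turn(right), move(1), move(2)

from: (2, 7) facing right
t=1 turn(right) ⇒ (2, 7) facing down
t=2 move(1) ⇒ (2, 6) facing down
t=3 move(2) ⇒ (2, 4) facing down
no 2-step plan works, so 3 is optimal.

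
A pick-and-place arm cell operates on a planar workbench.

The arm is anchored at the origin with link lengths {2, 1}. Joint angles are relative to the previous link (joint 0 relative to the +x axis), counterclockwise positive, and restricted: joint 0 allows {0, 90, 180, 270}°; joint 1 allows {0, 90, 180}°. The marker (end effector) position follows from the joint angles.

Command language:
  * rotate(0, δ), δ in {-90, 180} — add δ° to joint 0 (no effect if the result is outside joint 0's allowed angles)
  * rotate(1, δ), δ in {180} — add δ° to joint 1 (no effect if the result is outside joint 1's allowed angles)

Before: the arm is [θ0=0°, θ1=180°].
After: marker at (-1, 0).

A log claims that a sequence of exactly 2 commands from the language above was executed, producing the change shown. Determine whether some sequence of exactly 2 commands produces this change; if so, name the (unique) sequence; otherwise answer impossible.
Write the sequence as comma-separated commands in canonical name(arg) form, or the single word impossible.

rotate(0, -90), rotate(0, -90)

start: [θ0=0°, θ1=180°]
[1] after rotate(0, -90): [θ0=270°, θ1=180°]
[2] after rotate(0, -90): [θ0=180°, θ1=180°]
no rival 2-sequence matches.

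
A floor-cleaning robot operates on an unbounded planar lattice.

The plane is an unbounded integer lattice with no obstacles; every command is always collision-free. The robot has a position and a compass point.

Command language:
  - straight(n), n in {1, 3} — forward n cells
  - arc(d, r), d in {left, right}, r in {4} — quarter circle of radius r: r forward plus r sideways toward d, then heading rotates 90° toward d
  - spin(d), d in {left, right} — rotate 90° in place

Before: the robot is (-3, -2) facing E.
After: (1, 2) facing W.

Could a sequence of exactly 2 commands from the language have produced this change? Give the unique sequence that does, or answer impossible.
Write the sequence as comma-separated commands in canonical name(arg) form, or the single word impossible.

key: position moved to (1,2) AND the heading swung to W — translation plus rotation needed
from: (-3, -2) facing E
1. arc(left, 4) → (1, 2) facing N
2. spin(left) → (1, 2) facing W
all 36 alternatives checked — unique.

arc(left, 4), spin(left)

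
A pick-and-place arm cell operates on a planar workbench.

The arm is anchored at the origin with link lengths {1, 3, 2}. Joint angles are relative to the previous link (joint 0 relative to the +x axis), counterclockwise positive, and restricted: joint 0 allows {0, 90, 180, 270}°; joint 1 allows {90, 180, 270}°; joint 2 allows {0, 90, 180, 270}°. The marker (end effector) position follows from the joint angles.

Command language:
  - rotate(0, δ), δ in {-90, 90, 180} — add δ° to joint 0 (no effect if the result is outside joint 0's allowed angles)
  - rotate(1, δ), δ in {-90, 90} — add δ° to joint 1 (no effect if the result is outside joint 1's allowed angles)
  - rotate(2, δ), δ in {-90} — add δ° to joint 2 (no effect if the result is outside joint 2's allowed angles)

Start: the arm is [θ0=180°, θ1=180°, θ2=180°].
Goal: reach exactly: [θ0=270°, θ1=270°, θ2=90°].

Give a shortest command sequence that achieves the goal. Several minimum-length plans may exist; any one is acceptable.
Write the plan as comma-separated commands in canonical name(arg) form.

begin: [θ0=180°, θ1=180°, θ2=180°]
step 1 (rotate(1, 90)): [θ0=180°, θ1=270°, θ2=180°]
step 2 (rotate(2, -90)): [θ0=180°, θ1=270°, θ2=90°]
step 3 (rotate(0, 90)): [θ0=270°, θ1=270°, θ2=90°]
minimal: 3 command(s), checked below 3.

rotate(1, 90), rotate(2, -90), rotate(0, 90)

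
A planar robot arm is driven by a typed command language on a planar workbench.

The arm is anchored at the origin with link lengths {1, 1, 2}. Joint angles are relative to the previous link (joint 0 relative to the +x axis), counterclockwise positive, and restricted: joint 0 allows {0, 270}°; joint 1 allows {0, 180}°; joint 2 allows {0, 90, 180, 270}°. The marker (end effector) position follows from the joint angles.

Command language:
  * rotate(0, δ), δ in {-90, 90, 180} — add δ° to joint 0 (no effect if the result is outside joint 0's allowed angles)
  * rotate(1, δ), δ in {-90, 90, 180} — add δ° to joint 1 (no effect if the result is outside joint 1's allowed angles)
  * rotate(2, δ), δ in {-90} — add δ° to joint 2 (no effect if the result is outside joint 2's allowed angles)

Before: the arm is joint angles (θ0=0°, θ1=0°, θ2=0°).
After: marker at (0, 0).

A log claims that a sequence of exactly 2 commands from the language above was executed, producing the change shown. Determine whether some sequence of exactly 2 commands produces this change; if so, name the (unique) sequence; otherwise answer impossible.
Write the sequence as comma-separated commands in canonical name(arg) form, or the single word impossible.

rotate(2, -90), rotate(2, -90)

start: joint angles (θ0=0°, θ1=0°, θ2=0°)
1. rotate(2, -90) → joint angles (θ0=0°, θ1=0°, θ2=270°)
2. rotate(2, -90) → joint angles (θ0=0°, θ1=0°, θ2=180°)
uniquely the one of 49 2-step routes that fits.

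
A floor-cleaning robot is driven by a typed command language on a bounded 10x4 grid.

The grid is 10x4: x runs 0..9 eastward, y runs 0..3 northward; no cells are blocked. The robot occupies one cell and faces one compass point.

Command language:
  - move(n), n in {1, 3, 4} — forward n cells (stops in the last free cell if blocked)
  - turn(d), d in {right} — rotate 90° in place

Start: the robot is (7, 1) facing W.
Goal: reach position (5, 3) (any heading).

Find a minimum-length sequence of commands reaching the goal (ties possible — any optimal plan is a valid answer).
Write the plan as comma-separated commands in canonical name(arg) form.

initial: (7, 1) facing W
[1] after move(1): (6, 1) facing W
[2] after move(1): (5, 1) facing W
[3] after turn(right): (5, 1) facing N
[4] after move(3): (5, 3) facing N
shorter routes all fall short; 4 is best.

move(1), move(1), turn(right), move(3)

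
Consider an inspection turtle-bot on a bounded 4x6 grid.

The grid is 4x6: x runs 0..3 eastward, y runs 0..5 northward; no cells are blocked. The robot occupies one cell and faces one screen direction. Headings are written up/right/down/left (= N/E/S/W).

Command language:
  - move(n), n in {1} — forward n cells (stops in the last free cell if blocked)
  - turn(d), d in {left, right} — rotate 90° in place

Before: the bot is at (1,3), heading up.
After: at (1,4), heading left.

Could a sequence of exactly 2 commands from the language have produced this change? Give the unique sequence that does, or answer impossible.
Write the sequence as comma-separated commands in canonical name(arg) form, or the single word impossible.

key: cell and facing (now W) both changed — the 2 commands mix motion and turning
begin: at (1,3), heading up
[1] after move(1): at (1,4), heading up
[2] after turn(left): at (1,4), heading left
all 9 alternatives checked — unique.

move(1), turn(left)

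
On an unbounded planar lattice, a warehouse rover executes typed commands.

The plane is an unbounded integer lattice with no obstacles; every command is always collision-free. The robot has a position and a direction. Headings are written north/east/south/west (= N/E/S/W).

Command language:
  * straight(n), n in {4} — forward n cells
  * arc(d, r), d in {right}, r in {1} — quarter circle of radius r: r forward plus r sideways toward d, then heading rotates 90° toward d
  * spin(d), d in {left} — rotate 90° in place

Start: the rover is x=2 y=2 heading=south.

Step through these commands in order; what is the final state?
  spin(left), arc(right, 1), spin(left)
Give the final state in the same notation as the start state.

x=3 y=1 heading=east

initial: x=2 y=2 heading=south
[1] after spin(left): x=2 y=2 heading=east
[2] after arc(right, 1): x=3 y=1 heading=south
[3] after spin(left): x=3 y=1 heading=east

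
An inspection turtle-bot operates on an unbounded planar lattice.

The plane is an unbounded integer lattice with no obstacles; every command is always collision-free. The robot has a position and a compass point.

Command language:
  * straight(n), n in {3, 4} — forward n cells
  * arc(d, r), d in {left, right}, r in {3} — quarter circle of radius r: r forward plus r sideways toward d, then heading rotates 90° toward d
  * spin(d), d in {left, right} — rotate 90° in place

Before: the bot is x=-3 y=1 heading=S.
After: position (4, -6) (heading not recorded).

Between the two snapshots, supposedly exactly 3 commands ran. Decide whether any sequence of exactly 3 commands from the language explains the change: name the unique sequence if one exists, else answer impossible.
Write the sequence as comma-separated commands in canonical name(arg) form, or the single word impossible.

begin: x=-3 y=1 heading=S
1. straight(4) → x=-3 y=-3 heading=S
2. arc(left, 3) → x=0 y=-6 heading=E
3. straight(4) → x=4 y=-6 heading=E
no other 3-command option fits: unique.

straight(4), arc(left, 3), straight(4)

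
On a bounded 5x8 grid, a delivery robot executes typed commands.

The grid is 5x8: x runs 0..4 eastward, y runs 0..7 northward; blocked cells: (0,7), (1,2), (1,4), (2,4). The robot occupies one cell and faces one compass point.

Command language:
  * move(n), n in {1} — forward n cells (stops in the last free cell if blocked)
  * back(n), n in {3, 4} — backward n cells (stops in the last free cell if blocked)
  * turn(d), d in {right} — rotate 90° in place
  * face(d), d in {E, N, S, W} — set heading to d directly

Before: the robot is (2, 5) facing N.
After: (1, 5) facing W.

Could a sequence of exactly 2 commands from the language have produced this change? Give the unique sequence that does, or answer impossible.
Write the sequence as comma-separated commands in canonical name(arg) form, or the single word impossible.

face(W), move(1)

key: position moved to (1,5) AND the heading swung to W — translation plus rotation needed
from: (2, 5) facing N
1. face(W) → (2, 5) facing W
2. move(1) → (1, 5) facing W
all 64 alternatives checked — unique.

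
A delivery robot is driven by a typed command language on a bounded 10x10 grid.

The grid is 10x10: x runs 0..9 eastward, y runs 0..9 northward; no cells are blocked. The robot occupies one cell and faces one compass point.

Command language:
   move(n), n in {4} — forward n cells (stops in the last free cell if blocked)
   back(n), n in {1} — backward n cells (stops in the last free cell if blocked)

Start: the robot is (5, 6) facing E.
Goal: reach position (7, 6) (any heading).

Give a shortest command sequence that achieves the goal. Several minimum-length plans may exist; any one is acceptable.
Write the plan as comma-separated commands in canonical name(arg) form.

back(1), back(1), move(4)

initial: (5, 6) facing E
[1] after back(1): (4, 6) facing E
[2] after back(1): (3, 6) facing E
[3] after move(4): (7, 6) facing E
minimal: 3 command(s), checked below 3.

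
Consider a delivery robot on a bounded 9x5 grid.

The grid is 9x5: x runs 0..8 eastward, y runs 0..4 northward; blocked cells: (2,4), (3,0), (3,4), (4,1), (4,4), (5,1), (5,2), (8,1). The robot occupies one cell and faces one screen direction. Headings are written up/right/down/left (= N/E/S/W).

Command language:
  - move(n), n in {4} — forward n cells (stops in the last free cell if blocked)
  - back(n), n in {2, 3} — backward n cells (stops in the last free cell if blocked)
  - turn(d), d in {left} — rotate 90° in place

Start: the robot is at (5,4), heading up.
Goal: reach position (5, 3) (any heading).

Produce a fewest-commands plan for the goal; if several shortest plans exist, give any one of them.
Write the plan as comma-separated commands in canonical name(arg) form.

back(2)

begin: at (5,4), heading up
step 1 (back(2)): at (5,3), heading up
nothing shorter than 1 reaches the goal.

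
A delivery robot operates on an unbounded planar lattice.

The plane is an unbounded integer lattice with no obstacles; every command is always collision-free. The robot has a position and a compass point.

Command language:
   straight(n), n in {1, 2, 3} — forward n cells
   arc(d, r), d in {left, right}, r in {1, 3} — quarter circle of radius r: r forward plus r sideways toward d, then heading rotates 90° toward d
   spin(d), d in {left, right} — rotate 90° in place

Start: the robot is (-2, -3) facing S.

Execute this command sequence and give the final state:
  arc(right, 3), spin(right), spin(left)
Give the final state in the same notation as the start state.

start: (-2, -3) facing S
t=1 arc(right, 3) ⇒ (-5, -6) facing W
t=2 spin(right) ⇒ (-5, -6) facing N
t=3 spin(left) ⇒ (-5, -6) facing W

(-5, -6) facing W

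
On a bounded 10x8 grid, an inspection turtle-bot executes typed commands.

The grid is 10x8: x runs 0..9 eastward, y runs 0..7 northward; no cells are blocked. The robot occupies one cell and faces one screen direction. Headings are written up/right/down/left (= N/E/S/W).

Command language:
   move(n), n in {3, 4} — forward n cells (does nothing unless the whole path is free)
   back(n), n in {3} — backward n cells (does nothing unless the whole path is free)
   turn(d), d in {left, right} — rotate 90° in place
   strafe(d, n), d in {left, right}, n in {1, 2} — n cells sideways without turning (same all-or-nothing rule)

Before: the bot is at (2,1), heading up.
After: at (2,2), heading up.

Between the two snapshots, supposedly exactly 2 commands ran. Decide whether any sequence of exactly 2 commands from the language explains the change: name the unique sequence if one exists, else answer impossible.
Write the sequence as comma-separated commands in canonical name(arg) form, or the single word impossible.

key: still facing N at the end — nothing in the sequence rotates
initial: at (2,1), heading up
[1] after move(4): at (2,5), heading up
[2] after back(3): at (2,2), heading up
no other 2-command option fits: unique.

move(4), back(3)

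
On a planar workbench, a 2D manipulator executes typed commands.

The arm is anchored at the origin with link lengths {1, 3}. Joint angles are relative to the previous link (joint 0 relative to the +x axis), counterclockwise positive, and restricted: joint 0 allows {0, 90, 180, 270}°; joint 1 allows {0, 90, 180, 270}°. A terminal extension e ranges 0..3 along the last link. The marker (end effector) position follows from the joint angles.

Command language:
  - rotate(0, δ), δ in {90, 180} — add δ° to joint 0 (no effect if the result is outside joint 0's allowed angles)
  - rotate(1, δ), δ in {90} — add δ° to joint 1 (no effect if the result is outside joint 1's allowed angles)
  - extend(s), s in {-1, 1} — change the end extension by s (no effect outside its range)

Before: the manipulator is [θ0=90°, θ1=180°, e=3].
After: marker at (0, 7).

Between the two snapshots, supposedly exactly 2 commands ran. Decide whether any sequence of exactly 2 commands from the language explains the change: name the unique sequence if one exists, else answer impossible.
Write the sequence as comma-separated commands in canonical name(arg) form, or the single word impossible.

rotate(1, 90), rotate(1, 90)

from: [θ0=90°, θ1=180°, e=3]
1. rotate(1, 90) → [θ0=90°, θ1=270°, e=3]
2. rotate(1, 90) → [θ0=90°, θ1=0°, e=3]
all 25 alternatives checked — unique.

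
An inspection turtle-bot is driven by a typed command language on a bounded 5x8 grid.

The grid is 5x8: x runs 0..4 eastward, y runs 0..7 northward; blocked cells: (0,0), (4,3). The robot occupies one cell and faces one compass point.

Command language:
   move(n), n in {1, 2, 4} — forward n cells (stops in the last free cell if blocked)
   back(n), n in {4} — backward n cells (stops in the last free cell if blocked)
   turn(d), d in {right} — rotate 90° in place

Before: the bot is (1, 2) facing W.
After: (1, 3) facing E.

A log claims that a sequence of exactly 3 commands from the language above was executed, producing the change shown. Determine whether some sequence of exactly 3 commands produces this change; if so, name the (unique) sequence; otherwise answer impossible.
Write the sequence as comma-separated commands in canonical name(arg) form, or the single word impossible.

key: cell and facing (now E) both changed — the 3 commands mix motion and turning
start: (1, 2) facing W
step 1 (turn(right)): (1, 2) facing N
step 2 (move(1)): (1, 3) facing N
step 3 (turn(right)): (1, 3) facing E
uniquely the one of 125 3-step routes that fits.

turn(right), move(1), turn(right)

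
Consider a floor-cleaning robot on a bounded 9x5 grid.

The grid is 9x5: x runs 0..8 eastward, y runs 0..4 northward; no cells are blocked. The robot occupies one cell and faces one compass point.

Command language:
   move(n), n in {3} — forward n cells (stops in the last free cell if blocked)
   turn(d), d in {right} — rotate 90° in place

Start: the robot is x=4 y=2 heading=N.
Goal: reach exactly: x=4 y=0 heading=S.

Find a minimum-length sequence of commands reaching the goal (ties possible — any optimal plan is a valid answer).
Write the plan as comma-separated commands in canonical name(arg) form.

turn(right), turn(right), move(3)

initial: x=4 y=2 heading=N
[1] after turn(right): x=4 y=2 heading=E
[2] after turn(right): x=4 y=2 heading=S
[3] after move(3): x=4 y=0 heading=S
shorter routes all fall short; 3 is best.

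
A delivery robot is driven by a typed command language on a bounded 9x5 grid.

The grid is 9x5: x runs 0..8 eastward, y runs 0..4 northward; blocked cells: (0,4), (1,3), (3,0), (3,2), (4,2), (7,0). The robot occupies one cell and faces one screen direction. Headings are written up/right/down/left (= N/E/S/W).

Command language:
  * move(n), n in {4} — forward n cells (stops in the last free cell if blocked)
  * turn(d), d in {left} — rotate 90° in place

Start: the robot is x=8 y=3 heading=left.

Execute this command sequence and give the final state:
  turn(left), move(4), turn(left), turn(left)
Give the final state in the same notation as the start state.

x=8 y=0 heading=up

t0: x=8 y=3 heading=left
[1] after turn(left): x=8 y=3 heading=down
[2] after move(4): x=8 y=0 heading=down
[3] after turn(left): x=8 y=0 heading=right
[4] after turn(left): x=8 y=0 heading=up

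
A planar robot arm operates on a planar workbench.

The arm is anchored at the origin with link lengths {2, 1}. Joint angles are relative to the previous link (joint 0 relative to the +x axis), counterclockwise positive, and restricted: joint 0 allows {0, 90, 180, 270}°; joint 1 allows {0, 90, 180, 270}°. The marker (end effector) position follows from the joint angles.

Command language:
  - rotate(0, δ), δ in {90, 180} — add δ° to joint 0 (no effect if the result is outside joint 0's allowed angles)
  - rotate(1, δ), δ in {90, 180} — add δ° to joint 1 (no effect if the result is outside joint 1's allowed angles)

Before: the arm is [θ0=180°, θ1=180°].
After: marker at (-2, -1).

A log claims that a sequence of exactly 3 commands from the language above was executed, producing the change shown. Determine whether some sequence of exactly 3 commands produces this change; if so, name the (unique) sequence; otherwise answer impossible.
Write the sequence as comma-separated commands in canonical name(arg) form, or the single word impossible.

rotate(1, 90), rotate(1, 90), rotate(1, 90)

initial: [θ0=180°, θ1=180°]
t=1 rotate(1, 90) ⇒ [θ0=180°, θ1=270°]
t=2 rotate(1, 90) ⇒ [θ0=180°, θ1=0°]
t=3 rotate(1, 90) ⇒ [θ0=180°, θ1=90°]
all 64 alternatives checked — unique.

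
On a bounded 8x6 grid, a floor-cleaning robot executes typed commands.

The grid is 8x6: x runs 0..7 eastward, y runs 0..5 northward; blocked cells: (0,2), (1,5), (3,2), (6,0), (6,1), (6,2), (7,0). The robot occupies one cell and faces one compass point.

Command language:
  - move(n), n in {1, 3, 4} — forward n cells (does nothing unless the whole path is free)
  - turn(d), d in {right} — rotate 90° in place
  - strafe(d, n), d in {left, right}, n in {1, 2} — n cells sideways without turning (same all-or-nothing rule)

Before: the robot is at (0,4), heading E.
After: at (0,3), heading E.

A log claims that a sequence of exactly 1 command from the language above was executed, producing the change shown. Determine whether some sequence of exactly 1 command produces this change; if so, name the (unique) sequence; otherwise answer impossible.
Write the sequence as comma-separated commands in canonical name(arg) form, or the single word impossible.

key: heading stays E — the single command does not turn
start: at (0,4), heading E
[1] after strafe(right, 1): at (0,3), heading E
uniquely the one of 8 1-step routes that fits.

strafe(right, 1)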